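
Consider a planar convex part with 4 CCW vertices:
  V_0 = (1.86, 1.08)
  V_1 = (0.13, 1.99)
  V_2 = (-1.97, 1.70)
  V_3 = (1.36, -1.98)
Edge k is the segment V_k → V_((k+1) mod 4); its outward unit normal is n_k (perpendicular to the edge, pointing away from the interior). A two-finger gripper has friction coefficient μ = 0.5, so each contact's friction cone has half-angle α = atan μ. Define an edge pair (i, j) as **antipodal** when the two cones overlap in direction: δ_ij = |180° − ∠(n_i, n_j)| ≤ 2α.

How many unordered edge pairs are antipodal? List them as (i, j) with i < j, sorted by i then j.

α = atan 0.5 = 26.57°;  2α = 53.13°
n_0 = (+0.4655, +0.8850)
n_1 = (-0.1368, +0.9906)
n_2 = (-0.7415, -0.6710)
n_3 = (+0.9869, -0.1613)
  (0,1): δ = 144.39°  ·
  (0,2): δ = 20.11°  ✓
  (0,3): δ = 108.46°  ·
  (1,2): δ = 55.72°  ·
  (1,3): δ = 72.86°  ·
  (2,3): δ = 51.42°  ✓
antipodal pairs: 2

count = 2; pairs: (0,2), (2,3)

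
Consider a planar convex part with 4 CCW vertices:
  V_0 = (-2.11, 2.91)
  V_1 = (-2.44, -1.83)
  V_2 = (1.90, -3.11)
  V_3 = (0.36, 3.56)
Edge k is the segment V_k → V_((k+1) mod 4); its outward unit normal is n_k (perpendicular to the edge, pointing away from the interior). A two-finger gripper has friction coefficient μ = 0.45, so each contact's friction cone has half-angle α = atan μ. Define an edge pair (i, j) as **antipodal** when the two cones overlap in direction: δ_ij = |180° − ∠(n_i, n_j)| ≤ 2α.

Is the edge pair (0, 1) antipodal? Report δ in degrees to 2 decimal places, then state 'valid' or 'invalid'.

α = atan 0.45 = 24.23°;  2α = 48.46°
edge 0: e_0 = (-0.33, -4.74);  n_0 = (-0.9976, +0.0695)
edge 1: e_1 = (+4.34, -1.28);  n_1 = (-0.2829, -0.9592)
∠(n_0, n_1) = 77.55°
δ = |180° − 77.55°| = 102.45°
102.45° > 2α = 48.46°  →  invalid

δ = 102.45°, invalid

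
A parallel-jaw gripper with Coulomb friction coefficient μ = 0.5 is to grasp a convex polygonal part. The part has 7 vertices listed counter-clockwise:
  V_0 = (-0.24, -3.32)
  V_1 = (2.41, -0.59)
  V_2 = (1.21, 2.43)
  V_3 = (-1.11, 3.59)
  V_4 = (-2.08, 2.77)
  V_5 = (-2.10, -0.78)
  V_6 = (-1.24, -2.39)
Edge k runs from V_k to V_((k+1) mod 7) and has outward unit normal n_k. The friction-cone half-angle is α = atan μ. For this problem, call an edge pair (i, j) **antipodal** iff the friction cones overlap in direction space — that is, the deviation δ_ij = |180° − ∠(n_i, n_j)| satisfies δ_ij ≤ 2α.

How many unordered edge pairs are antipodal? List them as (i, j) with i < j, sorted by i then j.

count = 7; pairs: (0,3), (0,4), (1,4), (1,5), (1,6), (2,5), (2,6)

α = atan 0.5 = 26.57°;  2α = 53.13°
n_0 = (+0.7175, -0.6965)
n_1 = (+0.9293, +0.3693)
n_2 = (+0.4472, +0.8944)
n_3 = (-0.6456, +0.7637)
n_4 = (-1.0000, +0.0056)
n_5 = (-0.8820, -0.4712)
n_6 = (-0.6810, -0.7323)
  (0,1): δ = 114.18°  ·
  (0,2): δ = 72.42°  ·
  (0,3): δ = 5.64°  ✓
  (0,4): δ = 43.83°  ✓
  (0,5): δ = 72.26°  ·
  (0,6): δ = 91.23°  ·
  (1,2): δ = 138.24°  ·
  (1,3): δ = 71.46°  ·
  (1,4): δ = 21.99°  ✓
  (1,5): δ = 6.44°  ✓
  (1,6): δ = 25.41°  ✓
  (2,3): δ = 113.23°  ·
  (2,4): δ = 63.76°  ·
  (2,5): δ = 35.33°  ✓
  (2,6): δ = 16.36°  ✓
  (3,4): δ = 130.53°  ·
  (3,5): δ = 102.10°  ·
  (3,6): δ = 83.13°  ·
  (4,5): δ = 151.57°  ·
  (4,6): δ = 132.60°  ·
  (5,6): δ = 161.03°  ·
antipodal pairs: 7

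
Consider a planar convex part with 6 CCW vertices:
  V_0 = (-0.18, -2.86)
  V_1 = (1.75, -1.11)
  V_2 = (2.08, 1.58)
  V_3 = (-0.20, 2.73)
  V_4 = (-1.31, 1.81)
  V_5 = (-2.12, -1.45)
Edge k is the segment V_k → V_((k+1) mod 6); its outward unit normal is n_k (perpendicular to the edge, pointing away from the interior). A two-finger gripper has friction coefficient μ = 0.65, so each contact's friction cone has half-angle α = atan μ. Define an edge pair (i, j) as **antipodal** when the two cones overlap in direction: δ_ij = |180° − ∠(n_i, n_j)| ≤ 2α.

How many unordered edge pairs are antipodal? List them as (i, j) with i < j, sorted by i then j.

count = 6; pairs: (0,3), (0,4), (1,3), (1,4), (1,5), (2,5)

α = atan 0.65 = 33.02°;  2α = 66.05°
n_0 = (+0.6717, -0.7408)
n_1 = (+0.9926, -0.1218)
n_2 = (+0.4503, +0.8929)
n_3 = (-0.6381, +0.7699)
n_4 = (-0.9705, +0.2411)
n_5 = (-0.5879, -0.8089)
  (0,1): δ = 139.19°  ·
  (0,2): δ = 68.97°  ·
  (0,3): δ = 2.55°  ✓
  (0,4): δ = 33.85°  ✓
  (0,5): δ = 101.79°  ·
  (1,2): δ = 109.77°  ·
  (1,3): δ = 43.35°  ✓
  (1,4): δ = 6.96°  ✓
  (1,5): δ = 60.98°  ✓
  (2,3): δ = 113.58°  ·
  (2,4): δ = 77.19°  ·
  (2,5): δ = 9.24°  ✓
  (3,4): δ = 143.61°  ·
  (3,5): δ = 75.66°  ·
  (4,5): δ = 112.06°  ·
antipodal pairs: 6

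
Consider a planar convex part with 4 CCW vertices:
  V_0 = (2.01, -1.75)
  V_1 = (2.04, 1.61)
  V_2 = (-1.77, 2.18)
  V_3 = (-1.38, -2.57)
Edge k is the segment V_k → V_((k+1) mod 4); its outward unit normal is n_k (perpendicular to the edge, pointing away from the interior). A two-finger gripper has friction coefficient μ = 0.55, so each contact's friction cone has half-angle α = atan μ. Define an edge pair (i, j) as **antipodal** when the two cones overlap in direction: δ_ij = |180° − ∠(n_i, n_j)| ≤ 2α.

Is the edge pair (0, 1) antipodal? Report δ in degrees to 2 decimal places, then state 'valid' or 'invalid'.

α = atan 0.55 = 28.81°;  2α = 57.62°
edge 0: e_0 = (+0.03, +3.36);  n_0 = (+1.0000, -0.0089)
edge 1: e_1 = (-3.81, +0.57);  n_1 = (+0.1480, +0.9890)
∠(n_0, n_1) = 82.00°
δ = |180° − 82.00°| = 98.00°
98.00° > 2α = 57.62°  →  invalid

δ = 98.00°, invalid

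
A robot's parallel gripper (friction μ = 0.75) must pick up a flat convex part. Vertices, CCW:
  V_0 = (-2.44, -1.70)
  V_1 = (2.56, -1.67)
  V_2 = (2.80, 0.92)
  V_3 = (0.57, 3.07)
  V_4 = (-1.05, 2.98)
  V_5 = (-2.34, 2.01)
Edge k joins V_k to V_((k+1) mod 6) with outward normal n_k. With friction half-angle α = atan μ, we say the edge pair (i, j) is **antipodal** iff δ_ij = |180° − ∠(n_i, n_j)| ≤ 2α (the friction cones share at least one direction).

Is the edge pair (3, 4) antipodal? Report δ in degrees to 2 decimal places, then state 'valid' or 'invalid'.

α = atan 0.75 = 36.87°;  2α = 73.74°
edge 3: e_3 = (-1.62, -0.09);  n_3 = (-0.0555, +0.9985)
edge 4: e_4 = (-1.29, -0.97);  n_4 = (-0.6010, +0.7993)
∠(n_3, n_4) = 33.76°
δ = |180° − 33.76°| = 146.24°
146.24° > 2α = 73.74°  →  invalid

δ = 146.24°, invalid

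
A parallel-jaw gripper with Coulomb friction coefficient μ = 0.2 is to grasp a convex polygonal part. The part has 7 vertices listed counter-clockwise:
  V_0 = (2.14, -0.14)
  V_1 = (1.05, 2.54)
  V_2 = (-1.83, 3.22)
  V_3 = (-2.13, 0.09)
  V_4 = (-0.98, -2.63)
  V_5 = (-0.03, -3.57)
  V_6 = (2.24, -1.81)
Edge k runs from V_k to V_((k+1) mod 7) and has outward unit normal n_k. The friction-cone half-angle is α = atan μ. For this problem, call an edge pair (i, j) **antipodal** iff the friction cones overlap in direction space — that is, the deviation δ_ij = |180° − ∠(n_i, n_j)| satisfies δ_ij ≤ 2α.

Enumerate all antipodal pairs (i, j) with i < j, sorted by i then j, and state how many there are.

count = 3; pairs: (0,3), (2,6), (3,6)

α = atan 0.2 = 11.31°;  2α = 22.62°
n_0 = (+0.9263, +0.3767)
n_1 = (+0.2298, +0.9732)
n_2 = (-0.9954, +0.0954)
n_3 = (-0.9211, -0.3894)
n_4 = (-0.7034, -0.7108)
n_5 = (+0.6127, -0.7903)
n_6 = (+0.9982, +0.0598)
  (0,1): δ = 125.42°  ·
  (0,2): δ = 27.61°  ·
  (0,3): δ = 0.79°  ✓
  (0,4): δ = 23.17°  ·
  (0,5): δ = 105.66°  ·
  (0,6): δ = 161.29°  ·
  (1,2): δ = 82.19°  ·
  (1,3): δ = 53.80°  ·
  (1,4): δ = 31.41°  ·
  (1,5): δ = 51.07°  ·
  (1,6): δ = 106.71°  ·
  (2,3): δ = 151.61°  ·
  (2,4): δ = 129.22°  ·
  (2,5): δ = 46.74°  ·
  (2,6): δ = 8.90°  ✓
  (3,4): δ = 157.62°  ·
  (3,5): δ = 75.13°  ·
  (3,6): δ = 19.49°  ✓
  (4,5): δ = 97.52°  ·
  (4,6): δ = 41.88°  ·
  (5,6): δ = 124.36°  ·
antipodal pairs: 3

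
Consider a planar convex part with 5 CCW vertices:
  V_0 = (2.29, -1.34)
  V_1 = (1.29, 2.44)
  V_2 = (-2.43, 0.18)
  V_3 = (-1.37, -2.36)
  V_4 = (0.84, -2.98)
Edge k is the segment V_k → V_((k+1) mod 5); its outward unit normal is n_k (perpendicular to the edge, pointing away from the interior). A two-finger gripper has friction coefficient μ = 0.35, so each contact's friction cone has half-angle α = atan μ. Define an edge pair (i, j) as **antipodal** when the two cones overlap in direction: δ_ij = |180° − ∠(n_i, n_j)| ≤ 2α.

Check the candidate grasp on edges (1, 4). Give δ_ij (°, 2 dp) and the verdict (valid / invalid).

α = atan 0.35 = 19.29°;  2α = 38.58°
edge 1: e_1 = (-3.72, -2.26);  n_1 = (-0.5192, +0.8546)
edge 4: e_4 = (+1.45, +1.64);  n_4 = (+0.7492, -0.6624)
∠(n_1, n_4) = 162.76°
δ = |180° − 162.76°| = 17.24°
17.24° ≤ 2α = 38.58°  →  valid

δ = 17.24°, valid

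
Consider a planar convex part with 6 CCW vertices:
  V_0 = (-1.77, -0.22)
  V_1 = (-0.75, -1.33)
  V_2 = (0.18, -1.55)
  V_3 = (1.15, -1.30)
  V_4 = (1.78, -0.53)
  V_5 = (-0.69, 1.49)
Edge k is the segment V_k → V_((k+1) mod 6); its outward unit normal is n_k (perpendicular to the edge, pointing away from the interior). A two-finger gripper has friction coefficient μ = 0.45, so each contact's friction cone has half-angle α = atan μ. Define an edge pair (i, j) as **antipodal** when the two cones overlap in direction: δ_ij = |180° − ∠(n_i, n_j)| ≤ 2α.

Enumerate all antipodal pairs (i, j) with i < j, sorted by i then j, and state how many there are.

count = 4; pairs: (0,4), (1,4), (2,5), (3,5)

α = atan 0.45 = 24.23°;  2α = 48.46°
n_0 = (-0.7363, -0.6766)
n_1 = (-0.2302, -0.9731)
n_2 = (+0.2496, -0.9684)
n_3 = (+0.7740, -0.6332)
n_4 = (+0.6331, +0.7741)
n_5 = (-0.8455, +0.5340)
  (0,1): δ = 145.89°  ·
  (0,2): δ = 118.13°  ·
  (0,3): δ = 81.87°  ·
  (0,4): δ = 8.14°  ✓
  (0,5): δ = 105.14°  ·
  (1,2): δ = 152.24°  ·
  (1,3): δ = 115.98°  ·
  (1,4): δ = 25.97°  ✓
  (1,5): δ = 71.03°  ·
  (2,3): δ = 143.74°  ·
  (2,4): δ = 53.73°  ·
  (2,5): δ = 43.27°  ✓
  (3,4): δ = 89.99°  ·
  (3,5): δ = 7.01°  ✓
  (4,5): δ = 83.00°  ·
antipodal pairs: 4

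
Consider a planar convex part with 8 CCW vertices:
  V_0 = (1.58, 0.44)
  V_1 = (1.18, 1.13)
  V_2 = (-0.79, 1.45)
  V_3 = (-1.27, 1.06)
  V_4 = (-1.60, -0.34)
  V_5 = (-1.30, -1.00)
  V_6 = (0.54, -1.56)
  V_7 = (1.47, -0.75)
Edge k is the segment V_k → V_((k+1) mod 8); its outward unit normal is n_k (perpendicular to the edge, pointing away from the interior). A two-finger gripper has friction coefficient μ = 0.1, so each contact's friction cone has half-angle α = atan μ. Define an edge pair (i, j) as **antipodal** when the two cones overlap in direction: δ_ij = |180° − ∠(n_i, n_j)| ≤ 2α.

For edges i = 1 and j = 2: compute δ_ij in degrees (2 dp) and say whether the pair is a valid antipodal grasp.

α = atan 0.1 = 5.71°;  2α = 11.42°
edge 1: e_1 = (-1.97, +0.32);  n_1 = (+0.1603, +0.9871)
edge 2: e_2 = (-0.48, -0.39);  n_2 = (-0.6306, +0.7761)
∠(n_1, n_2) = 48.32°
δ = |180° − 48.32°| = 131.68°
131.68° > 2α = 11.42°  →  invalid

δ = 131.68°, invalid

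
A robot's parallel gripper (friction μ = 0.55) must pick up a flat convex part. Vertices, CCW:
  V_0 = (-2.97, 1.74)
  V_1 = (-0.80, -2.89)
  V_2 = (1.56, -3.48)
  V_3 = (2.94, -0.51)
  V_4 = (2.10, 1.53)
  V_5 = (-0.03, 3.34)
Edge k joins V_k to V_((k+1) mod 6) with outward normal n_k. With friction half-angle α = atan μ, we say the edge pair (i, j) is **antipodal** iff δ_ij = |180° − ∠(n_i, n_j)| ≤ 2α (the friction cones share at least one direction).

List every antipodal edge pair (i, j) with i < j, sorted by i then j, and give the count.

count = 7; pairs: (0,2), (0,3), (0,4), (1,3), (1,4), (1,5), (2,5)

α = atan 0.55 = 28.81°;  2α = 57.62°
n_0 = (-0.9055, -0.4244)
n_1 = (-0.2425, -0.9701)
n_2 = (+0.9069, -0.4214)
n_3 = (+0.9247, +0.3807)
n_4 = (+0.6475, +0.7620)
n_5 = (-0.4780, +0.8784)
  (0,1): δ = 129.15°  ·
  (0,2): δ = 50.03°  ✓
  (0,3): δ = 2.73°  ✓
  (0,4): δ = 24.53°  ✓
  (0,5): δ = 93.44°  ·
  (1,2): δ = 100.89°  ·
  (1,3): δ = 53.58°  ✓
  (1,4): δ = 26.32°  ✓
  (1,5): δ = 42.59°  ✓
  (2,3): δ = 132.70°  ·
  (2,4): δ = 105.43°  ·
  (2,5): δ = 36.52°  ✓
  (3,4): δ = 152.74°  ·
  (3,5): δ = 83.82°  ·
  (4,5): δ = 111.09°  ·
antipodal pairs: 7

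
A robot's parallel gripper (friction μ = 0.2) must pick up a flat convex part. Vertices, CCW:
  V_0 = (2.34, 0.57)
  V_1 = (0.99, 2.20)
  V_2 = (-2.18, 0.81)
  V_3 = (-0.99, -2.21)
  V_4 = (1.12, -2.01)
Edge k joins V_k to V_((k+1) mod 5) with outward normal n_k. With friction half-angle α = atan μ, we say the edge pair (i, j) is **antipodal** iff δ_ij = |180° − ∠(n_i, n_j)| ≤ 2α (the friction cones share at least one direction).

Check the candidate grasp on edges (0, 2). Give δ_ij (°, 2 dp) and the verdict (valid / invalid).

δ = 18.13°, valid

α = atan 0.2 = 11.31°;  2α = 22.62°
edge 0: e_0 = (-1.35, +1.63);  n_0 = (+0.7702, +0.6379)
edge 2: e_2 = (+1.19, -3.02);  n_2 = (-0.9304, -0.3666)
∠(n_0, n_2) = 161.87°
δ = |180° − 161.87°| = 18.13°
18.13° ≤ 2α = 22.62°  →  valid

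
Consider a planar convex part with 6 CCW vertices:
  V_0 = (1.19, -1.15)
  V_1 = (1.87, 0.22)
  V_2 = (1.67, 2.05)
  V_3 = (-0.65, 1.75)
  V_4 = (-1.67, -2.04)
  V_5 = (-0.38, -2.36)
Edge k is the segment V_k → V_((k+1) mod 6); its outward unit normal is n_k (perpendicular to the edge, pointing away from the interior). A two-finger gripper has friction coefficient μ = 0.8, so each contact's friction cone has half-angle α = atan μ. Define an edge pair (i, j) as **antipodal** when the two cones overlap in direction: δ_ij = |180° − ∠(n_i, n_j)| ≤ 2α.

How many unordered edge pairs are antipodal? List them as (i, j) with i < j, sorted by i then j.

count = 7; pairs: (0,2), (0,3), (1,3), (1,4), (2,4), (2,5), (3,5)

α = atan 0.8 = 38.66°;  2α = 77.32°
n_0 = (+0.8957, -0.4446)
n_1 = (+0.9941, +0.1086)
n_2 = (-0.1282, +0.9917)
n_3 = (-0.9656, +0.2599)
n_4 = (-0.2408, -0.9706)
n_5 = (+0.6104, -0.7921)
  (0,1): δ = 147.37°  ·
  (0,2): δ = 56.23°  ✓
  (0,3): δ = 11.33°  ✓
  (0,4): δ = 102.47°  ·
  (0,5): δ = 154.02°  ·
  (1,2): δ = 88.87°  ·
  (1,3): δ = 21.30°  ✓
  (1,4): δ = 69.83°  ✓
  (1,5): δ = 121.38°  ·
  (2,3): δ = 112.43°  ·
  (2,4): δ = 21.30°  ✓
  (2,5): δ = 30.25°  ✓
  (3,4): δ = 88.87°  ·
  (3,5): δ = 37.32°  ✓
  (4,5): δ = 128.45°  ·
antipodal pairs: 7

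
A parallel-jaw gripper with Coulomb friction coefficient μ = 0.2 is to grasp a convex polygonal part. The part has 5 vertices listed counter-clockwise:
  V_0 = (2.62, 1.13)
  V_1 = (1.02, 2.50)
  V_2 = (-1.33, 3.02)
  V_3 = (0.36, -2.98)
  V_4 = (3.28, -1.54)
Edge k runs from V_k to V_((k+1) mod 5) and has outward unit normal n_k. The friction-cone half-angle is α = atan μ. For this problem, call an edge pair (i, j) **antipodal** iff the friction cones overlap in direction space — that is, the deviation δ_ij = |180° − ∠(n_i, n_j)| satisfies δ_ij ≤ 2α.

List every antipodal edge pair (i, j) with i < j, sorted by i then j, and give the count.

α = atan 0.2 = 11.31°;  2α = 22.62°
n_0 = (+0.6504, +0.7596)
n_1 = (+0.2161, +0.9764)
n_2 = (-0.9625, -0.2711)
n_3 = (+0.4423, -0.8969)
n_4 = (+0.9708, +0.2400)
  (0,1): δ = 151.91°  ·
  (0,2): δ = 33.70°  ·
  (0,3): δ = 66.82°  ·
  (0,4): δ = 144.46°  ·
  (1,2): δ = 61.79°  ·
  (1,3): δ = 38.73°  ·
  (1,4): δ = 116.36°  ·
  (2,3): δ = 79.48°  ·
  (2,4): δ = 1.85°  ✓
  (3,4): δ = 102.37°  ·
antipodal pairs: 1

count = 1; pairs: (2,4)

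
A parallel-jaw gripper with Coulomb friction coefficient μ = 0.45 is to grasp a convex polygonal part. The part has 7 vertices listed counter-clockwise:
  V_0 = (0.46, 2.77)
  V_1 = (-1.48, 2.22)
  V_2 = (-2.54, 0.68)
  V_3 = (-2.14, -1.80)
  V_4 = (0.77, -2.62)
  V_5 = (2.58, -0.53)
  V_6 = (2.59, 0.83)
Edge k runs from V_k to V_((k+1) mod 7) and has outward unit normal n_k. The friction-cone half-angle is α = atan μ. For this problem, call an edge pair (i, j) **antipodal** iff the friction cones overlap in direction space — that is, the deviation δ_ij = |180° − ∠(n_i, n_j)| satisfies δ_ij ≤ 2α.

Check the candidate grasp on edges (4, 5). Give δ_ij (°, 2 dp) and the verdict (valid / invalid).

δ = 139.53°, invalid

α = atan 0.45 = 24.23°;  2α = 48.46°
edge 4: e_4 = (+1.81, +2.09);  n_4 = (+0.7559, -0.6547)
edge 5: e_5 = (+0.01, +1.36);  n_5 = (+1.0000, -0.0074)
∠(n_4, n_5) = 40.47°
δ = |180° − 40.47°| = 139.53°
139.53° > 2α = 48.46°  →  invalid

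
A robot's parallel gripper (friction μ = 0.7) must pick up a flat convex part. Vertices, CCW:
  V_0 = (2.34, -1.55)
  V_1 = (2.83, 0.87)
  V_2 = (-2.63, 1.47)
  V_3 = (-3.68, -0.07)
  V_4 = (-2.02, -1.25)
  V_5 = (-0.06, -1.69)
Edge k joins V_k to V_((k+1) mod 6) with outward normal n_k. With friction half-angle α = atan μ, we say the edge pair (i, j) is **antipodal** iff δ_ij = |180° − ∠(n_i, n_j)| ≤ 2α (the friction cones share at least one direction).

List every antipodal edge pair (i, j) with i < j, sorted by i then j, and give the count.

α = atan 0.7 = 34.99°;  2α = 69.98°
n_0 = (+0.9801, -0.1985)
n_1 = (+0.1092, +0.9940)
n_2 = (-0.8262, +0.5633)
n_3 = (-0.5794, -0.8151)
n_4 = (-0.2190, -0.9757)
n_5 = (+0.0582, -0.9983)
  (0,1): δ = 84.82°  ·
  (0,2): δ = 22.84°  ✓
  (0,3): δ = 66.04°  ✓
  (0,4): δ = 88.79°  ·
  (0,5): δ = 104.78°  ·
  (1,2): δ = 118.02°  ·
  (1,3): δ = 29.14°  ✓
  (1,4): δ = 6.38°  ✓
  (1,5): δ = 9.61°  ✓
  (2,3): δ = 91.12°  ·
  (2,4): δ = 68.37°  ✓
  (2,5): δ = 52.37°  ✓
  (3,4): δ = 157.25°  ·
  (3,5): δ = 141.25°  ·
  (4,5): δ = 164.01°  ·
antipodal pairs: 7

count = 7; pairs: (0,2), (0,3), (1,3), (1,4), (1,5), (2,4), (2,5)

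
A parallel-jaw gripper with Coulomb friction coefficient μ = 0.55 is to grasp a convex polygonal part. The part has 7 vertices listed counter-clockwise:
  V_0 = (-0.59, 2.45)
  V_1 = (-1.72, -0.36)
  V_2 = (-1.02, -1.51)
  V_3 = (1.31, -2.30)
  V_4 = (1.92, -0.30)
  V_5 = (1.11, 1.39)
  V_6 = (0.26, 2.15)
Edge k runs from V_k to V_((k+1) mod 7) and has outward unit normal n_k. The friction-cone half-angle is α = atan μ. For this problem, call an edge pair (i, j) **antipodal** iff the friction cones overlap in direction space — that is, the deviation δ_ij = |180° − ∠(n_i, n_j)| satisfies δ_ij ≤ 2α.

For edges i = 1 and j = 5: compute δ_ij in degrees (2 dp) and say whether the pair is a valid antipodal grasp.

α = atan 0.55 = 28.81°;  2α = 57.62°
edge 1: e_1 = (+0.70, -1.15);  n_1 = (-0.8542, -0.5199)
edge 5: e_5 = (-0.85, +0.76);  n_5 = (+0.6665, +0.7455)
∠(n_1, n_5) = 163.13°
δ = |180° − 163.13°| = 16.87°
16.87° ≤ 2α = 57.62°  →  valid

δ = 16.87°, valid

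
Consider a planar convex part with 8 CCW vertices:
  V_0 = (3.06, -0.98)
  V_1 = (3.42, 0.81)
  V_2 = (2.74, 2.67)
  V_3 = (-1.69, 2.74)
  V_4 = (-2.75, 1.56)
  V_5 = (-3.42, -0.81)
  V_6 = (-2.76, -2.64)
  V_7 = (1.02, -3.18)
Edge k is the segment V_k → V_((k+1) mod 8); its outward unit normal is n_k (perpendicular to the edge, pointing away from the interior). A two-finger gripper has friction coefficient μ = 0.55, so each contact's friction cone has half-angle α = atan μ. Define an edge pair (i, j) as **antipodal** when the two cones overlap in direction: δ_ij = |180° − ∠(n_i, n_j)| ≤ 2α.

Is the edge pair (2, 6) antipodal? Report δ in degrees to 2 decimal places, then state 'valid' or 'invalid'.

δ = 7.22°, valid

α = atan 0.55 = 28.81°;  2α = 57.62°
edge 2: e_2 = (-4.43, +0.07);  n_2 = (+0.0158, +0.9999)
edge 6: e_6 = (+3.78, -0.54);  n_6 = (-0.1414, -0.9899)
∠(n_2, n_6) = 172.78°
δ = |180° − 172.78°| = 7.22°
7.22° ≤ 2α = 57.62°  →  valid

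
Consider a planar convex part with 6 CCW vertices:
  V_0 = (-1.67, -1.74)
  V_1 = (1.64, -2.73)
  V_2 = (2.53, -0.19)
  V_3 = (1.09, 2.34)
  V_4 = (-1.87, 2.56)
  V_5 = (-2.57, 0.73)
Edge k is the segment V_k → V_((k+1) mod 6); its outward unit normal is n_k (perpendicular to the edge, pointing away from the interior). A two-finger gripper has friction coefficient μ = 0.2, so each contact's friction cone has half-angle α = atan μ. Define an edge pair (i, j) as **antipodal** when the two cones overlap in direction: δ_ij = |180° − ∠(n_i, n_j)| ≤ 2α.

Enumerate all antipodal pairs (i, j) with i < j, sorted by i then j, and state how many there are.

α = atan 0.2 = 11.31°;  2α = 22.62°
n_0 = (-0.2866, -0.9581)
n_1 = (+0.9437, -0.3307)
n_2 = (+0.8691, +0.4947)
n_3 = (+0.0741, +0.9972)
n_4 = (-0.9340, +0.3573)
n_5 = (-0.9396, -0.3424)
  (0,1): δ = 92.66°  ·
  (0,2): δ = 43.70°  ·
  (0,3): δ = 12.40°  ✓
  (0,4): δ = 85.72°  ·
  (0,5): δ = 126.67°  ·
  (1,2): δ = 131.04°  ·
  (1,3): δ = 74.94°  ·
  (1,4): δ = 1.62°  ✓
  (1,5): δ = 39.33°  ·
  (2,3): δ = 123.90°  ·
  (2,4): δ = 50.58°  ·
  (2,5): δ = 9.63°  ✓
  (3,4): δ = 106.68°  ·
  (3,5): δ = 65.73°  ·
  (4,5): δ = 139.05°  ·
antipodal pairs: 3

count = 3; pairs: (0,3), (1,4), (2,5)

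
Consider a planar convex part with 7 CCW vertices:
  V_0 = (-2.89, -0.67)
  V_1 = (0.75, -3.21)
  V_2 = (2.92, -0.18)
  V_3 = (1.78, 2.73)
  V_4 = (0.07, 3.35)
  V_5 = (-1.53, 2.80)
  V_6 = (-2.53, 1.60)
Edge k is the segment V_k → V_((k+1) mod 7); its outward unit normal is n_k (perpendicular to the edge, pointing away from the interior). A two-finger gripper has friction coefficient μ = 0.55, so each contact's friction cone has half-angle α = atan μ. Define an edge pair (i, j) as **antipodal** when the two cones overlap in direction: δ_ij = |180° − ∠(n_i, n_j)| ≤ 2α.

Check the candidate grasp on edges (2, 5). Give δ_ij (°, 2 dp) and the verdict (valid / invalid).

α = atan 0.55 = 28.81°;  2α = 57.62°
edge 2: e_2 = (-1.14, +2.91);  n_2 = (+0.9311, +0.3648)
edge 5: e_5 = (-1.00, -1.20);  n_5 = (-0.7682, +0.6402)
∠(n_2, n_5) = 118.80°
δ = |180° − 118.80°| = 61.20°
61.20° > 2α = 57.62°  →  invalid

δ = 61.20°, invalid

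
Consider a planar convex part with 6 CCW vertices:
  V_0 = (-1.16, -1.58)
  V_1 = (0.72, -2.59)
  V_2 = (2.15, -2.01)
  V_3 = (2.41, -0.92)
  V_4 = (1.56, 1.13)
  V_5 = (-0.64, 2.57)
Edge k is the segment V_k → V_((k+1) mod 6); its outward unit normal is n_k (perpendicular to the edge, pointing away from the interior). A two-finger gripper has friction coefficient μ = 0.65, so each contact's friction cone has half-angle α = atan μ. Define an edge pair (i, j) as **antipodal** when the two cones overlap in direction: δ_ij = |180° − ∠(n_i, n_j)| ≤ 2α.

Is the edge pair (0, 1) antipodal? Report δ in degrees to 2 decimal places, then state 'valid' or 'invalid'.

δ = 129.68°, invalid

α = atan 0.65 = 33.02°;  2α = 66.05°
edge 0: e_0 = (+1.88, -1.01);  n_0 = (-0.4733, -0.8809)
edge 1: e_1 = (+1.43, +0.58);  n_1 = (+0.3759, -0.9267)
∠(n_0, n_1) = 50.32°
δ = |180° − 50.32°| = 129.68°
129.68° > 2α = 66.05°  →  invalid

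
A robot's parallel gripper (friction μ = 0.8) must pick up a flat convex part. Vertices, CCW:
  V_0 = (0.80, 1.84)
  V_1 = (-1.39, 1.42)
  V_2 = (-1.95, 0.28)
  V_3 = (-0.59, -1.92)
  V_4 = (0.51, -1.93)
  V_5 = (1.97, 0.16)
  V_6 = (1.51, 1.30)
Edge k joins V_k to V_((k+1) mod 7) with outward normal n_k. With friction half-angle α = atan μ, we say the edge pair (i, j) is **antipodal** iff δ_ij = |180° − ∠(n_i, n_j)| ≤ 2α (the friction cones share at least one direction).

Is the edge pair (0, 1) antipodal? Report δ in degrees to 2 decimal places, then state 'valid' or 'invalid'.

δ = 127.02°, invalid

α = atan 0.8 = 38.66°;  2α = 77.32°
edge 0: e_0 = (-2.19, -0.42);  n_0 = (-0.1883, +0.9821)
edge 1: e_1 = (-0.56, -1.14);  n_1 = (-0.8976, +0.4409)
∠(n_0, n_1) = 52.98°
δ = |180° − 52.98°| = 127.02°
127.02° > 2α = 77.32°  →  invalid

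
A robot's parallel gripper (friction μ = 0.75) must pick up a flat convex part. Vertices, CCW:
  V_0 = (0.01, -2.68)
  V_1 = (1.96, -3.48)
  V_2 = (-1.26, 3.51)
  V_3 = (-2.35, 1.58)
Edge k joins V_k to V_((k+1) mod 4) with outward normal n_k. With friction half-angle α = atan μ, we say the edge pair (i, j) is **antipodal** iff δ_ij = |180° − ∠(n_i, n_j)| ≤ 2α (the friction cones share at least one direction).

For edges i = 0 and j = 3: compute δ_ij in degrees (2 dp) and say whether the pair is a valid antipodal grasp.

δ = 141.29°, invalid

α = atan 0.75 = 36.87°;  2α = 73.74°
edge 0: e_0 = (+1.95, -0.80);  n_0 = (-0.3796, -0.9252)
edge 3: e_3 = (+2.36, -4.26);  n_3 = (-0.8747, -0.4846)
∠(n_0, n_3) = 38.71°
δ = |180° − 38.71°| = 141.29°
141.29° > 2α = 73.74°  →  invalid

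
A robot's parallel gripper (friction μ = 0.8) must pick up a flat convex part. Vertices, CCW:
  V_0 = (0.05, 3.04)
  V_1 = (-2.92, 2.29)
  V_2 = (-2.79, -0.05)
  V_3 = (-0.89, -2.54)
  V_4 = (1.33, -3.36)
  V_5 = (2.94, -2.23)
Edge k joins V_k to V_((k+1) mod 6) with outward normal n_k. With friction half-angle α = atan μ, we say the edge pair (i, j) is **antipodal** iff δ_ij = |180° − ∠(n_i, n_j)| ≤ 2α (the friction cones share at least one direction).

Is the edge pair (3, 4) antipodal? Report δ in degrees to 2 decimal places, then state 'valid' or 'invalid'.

δ = 124.66°, invalid

α = atan 0.8 = 38.66°;  2α = 77.32°
edge 3: e_3 = (+2.22, -0.82);  n_3 = (-0.3465, -0.9381)
edge 4: e_4 = (+1.61, +1.13);  n_4 = (+0.5745, -0.8185)
∠(n_3, n_4) = 55.34°
δ = |180° − 55.34°| = 124.66°
124.66° > 2α = 77.32°  →  invalid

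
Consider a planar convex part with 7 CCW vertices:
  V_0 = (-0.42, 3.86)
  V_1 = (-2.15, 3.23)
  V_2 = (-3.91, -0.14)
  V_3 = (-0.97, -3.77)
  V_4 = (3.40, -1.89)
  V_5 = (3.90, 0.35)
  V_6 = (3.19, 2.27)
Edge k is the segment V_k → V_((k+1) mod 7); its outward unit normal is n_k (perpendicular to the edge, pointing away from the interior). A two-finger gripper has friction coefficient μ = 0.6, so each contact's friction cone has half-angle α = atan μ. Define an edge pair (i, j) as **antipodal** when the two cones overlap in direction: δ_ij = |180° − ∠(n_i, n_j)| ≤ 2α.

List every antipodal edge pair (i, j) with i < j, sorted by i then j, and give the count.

count = 9; pairs: (0,3), (0,4), (1,3), (1,4), (1,5), (2,4), (2,5), (2,6), (3,6)

α = atan 0.6 = 30.96°;  2α = 61.93°
n_0 = (-0.3422, +0.9396)
n_1 = (-0.8864, +0.4629)
n_2 = (-0.7771, -0.6294)
n_3 = (+0.3952, -0.9186)
n_4 = (+0.9760, -0.2179)
n_5 = (+0.9379, +0.3468)
n_6 = (+0.4031, +0.9152)
  (0,1): δ = 137.59°  ·
  (0,2): δ = 71.01°  ·
  (0,3): δ = 3.27°  ✓
  (0,4): δ = 57.41°  ✓
  (0,5): δ = 90.28°  ·
  (0,6): δ = 136.22°  ·
  (1,2): δ = 113.42°  ·
  (1,3): δ = 39.15°  ✓
  (1,4): δ = 14.99°  ✓
  (1,5): δ = 47.87°  ✓
  (1,6): δ = 93.81°  ·
  (2,3): δ = 105.73°  ·
  (2,4): δ = 51.59°  ✓
  (2,5): δ = 18.71°  ✓
  (2,6): δ = 27.22°  ✓
  (3,4): δ = 125.86°  ·
  (3,5): δ = 92.98°  ·
  (3,6): δ = 47.05°  ✓
  (4,5): δ = 147.12°  ·
  (4,6): δ = 101.19°  ·
  (5,6): δ = 134.06°  ·
antipodal pairs: 9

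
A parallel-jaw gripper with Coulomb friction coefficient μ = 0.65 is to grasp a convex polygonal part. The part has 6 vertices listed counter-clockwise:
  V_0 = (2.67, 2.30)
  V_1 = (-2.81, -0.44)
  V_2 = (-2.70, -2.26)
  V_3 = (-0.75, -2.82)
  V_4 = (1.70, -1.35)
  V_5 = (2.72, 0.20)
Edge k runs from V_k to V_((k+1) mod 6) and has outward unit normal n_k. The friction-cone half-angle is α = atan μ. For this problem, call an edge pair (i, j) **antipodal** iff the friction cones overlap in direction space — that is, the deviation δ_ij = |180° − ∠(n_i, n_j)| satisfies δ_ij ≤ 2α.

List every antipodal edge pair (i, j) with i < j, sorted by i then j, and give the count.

count = 7; pairs: (0,2), (0,3), (0,4), (0,5), (1,3), (1,4), (1,5)

α = atan 0.65 = 33.02°;  2α = 66.05°
n_0 = (-0.4472, +0.8944)
n_1 = (-0.9982, -0.0603)
n_2 = (-0.2760, -0.9612)
n_3 = (+0.5145, -0.8575)
n_4 = (+0.8354, -0.5497)
n_5 = (+0.9997, +0.0238)
  (0,1): δ = 113.11°  ·
  (0,2): δ = 42.59°  ✓
  (0,3): δ = 4.40°  ✓
  (0,4): δ = 30.09°  ✓
  (0,5): δ = 64.80°  ✓
  (1,2): δ = 109.48°  ·
  (1,3): δ = 62.49°  ✓
  (1,4): δ = 36.81°  ✓
  (1,5): δ = 2.09°  ✓
  (2,3): δ = 133.01°  ·
  (2,4): δ = 107.32°  ·
  (2,5): δ = 72.61°  ·
  (3,4): δ = 154.31°  ·
  (3,5): δ = 119.60°  ·
  (4,5): δ = 145.29°  ·
antipodal pairs: 7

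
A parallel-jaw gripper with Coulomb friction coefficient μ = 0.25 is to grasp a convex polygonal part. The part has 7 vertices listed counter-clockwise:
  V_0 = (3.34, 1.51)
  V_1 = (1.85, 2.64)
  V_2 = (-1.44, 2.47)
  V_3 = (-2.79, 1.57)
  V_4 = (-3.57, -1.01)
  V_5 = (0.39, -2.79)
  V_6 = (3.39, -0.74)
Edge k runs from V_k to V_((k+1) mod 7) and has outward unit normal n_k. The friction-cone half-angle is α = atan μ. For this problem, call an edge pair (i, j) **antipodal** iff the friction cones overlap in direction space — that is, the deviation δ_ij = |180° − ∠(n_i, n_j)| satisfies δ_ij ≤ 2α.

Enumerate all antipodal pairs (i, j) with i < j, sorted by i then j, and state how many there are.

count = 4; pairs: (0,4), (1,4), (2,5), (3,6)

α = atan 0.25 = 14.04°;  2α = 28.07°
n_0 = (+0.6043, +0.7968)
n_1 = (-0.0516, +0.9987)
n_2 = (-0.5547, +0.8321)
n_3 = (-0.9572, +0.2894)
n_4 = (-0.4100, -0.9121)
n_5 = (+0.5642, -0.8256)
n_6 = (+0.9998, +0.0222)
  (0,1): δ = 139.87°  ·
  (0,2): δ = 109.13°  ·
  (0,3): δ = 69.65°  ·
  (0,4): δ = 12.97°  ✓
  (0,5): δ = 71.52°  ·
  (0,6): δ = 128.45°  ·
  (1,2): δ = 149.27°  ·
  (1,3): δ = 109.78°  ·
  (1,4): δ = 27.16°  ✓
  (1,5): δ = 31.39°  ·
  (1,6): δ = 88.32°  ·
  (2,3): δ = 140.51°  ·
  (2,4): δ = 57.89°  ·
  (2,5): δ = 0.66°  ✓
  (2,6): δ = 57.58°  ·
  (3,4): δ = 97.38°  ·
  (3,5): δ = 38.83°  ·
  (3,6): δ = 18.09°  ✓
  (4,5): δ = 121.45°  ·
  (4,6): δ = 64.52°  ·
  (5,6): δ = 123.07°  ·
antipodal pairs: 4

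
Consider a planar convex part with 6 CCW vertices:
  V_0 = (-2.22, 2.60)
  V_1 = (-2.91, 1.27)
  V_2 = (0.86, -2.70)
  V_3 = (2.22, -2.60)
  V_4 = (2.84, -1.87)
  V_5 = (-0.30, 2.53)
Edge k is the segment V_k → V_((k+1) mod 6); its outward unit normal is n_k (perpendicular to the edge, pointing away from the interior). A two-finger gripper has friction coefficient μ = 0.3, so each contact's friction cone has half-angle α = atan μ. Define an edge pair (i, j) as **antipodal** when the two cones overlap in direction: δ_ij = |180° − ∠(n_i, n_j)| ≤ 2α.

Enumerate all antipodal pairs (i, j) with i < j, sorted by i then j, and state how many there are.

α = atan 0.3 = 16.70°;  2α = 33.40°
n_0 = (-0.8877, +0.4605)
n_1 = (-0.7251, -0.6886)
n_2 = (+0.0733, -0.9973)
n_3 = (+0.7622, -0.6473)
n_4 = (+0.8140, +0.5809)
n_5 = (+0.0364, +0.9993)
  (0,1): δ = 109.06°  ·
  (0,2): δ = 58.37°  ·
  (0,3): δ = 12.92°  ✓
  (0,4): δ = 62.93°  ·
  (0,5): δ = 115.33°  ·
  (1,2): δ = 129.31°  ·
  (1,3): δ = 83.86°  ·
  (1,4): δ = 8.01°  ✓
  (1,5): δ = 44.39°  ·
  (2,3): δ = 134.55°  ·
  (2,4): δ = 58.69°  ·
  (2,5): δ = 6.29°  ✓
  (3,4): δ = 104.15°  ·
  (3,5): δ = 51.75°  ·
  (4,5): δ = 127.60°  ·
antipodal pairs: 3

count = 3; pairs: (0,3), (1,4), (2,5)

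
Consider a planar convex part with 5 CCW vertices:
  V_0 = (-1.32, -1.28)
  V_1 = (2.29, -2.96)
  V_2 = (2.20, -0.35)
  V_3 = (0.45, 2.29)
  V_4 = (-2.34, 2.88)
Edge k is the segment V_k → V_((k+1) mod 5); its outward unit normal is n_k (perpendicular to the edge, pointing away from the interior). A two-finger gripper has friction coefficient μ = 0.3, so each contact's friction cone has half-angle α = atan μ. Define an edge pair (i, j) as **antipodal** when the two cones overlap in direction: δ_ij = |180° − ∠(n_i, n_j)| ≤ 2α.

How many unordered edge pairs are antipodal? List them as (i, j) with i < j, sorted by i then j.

α = atan 0.3 = 16.70°;  2α = 33.40°
n_0 = (-0.4219, -0.9066)
n_1 = (+0.9994, +0.0345)
n_2 = (+0.8335, +0.5525)
n_3 = (+0.2069, +0.9784)
n_4 = (-0.9712, -0.2381)
  (0,1): δ = 63.07°  ·
  (0,2): δ = 31.50°  ✓
  (0,3): δ = 13.02°  ✓
  (0,4): δ = 128.73°  ·
  (1,2): δ = 148.44°  ·
  (1,3): δ = 103.92°  ·
  (1,4): δ = 11.80°  ✓
  (2,3): δ = 135.48°  ·
  (2,4): δ = 19.76°  ✓
  (3,4): δ = 64.28°  ·
antipodal pairs: 4

count = 4; pairs: (0,2), (0,3), (1,4), (2,4)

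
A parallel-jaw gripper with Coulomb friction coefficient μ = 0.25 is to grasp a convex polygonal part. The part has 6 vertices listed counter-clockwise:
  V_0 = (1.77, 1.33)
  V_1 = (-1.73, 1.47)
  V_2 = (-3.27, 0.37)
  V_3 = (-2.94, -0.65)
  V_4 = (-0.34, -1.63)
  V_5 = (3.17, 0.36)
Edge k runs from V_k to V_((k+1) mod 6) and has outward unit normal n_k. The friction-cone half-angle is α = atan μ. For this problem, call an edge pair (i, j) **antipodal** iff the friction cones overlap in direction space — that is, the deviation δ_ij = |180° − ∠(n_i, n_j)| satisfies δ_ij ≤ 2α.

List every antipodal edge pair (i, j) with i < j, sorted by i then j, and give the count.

count = 3; pairs: (0,3), (1,4), (3,5)

α = atan 0.25 = 14.04°;  2α = 28.07°
n_0 = (+0.0400, +0.9992)
n_1 = (-0.5812, +0.8137)
n_2 = (-0.9514, -0.3078)
n_3 = (-0.3527, -0.9357)
n_4 = (+0.4932, -0.8699)
n_5 = (+0.5695, +0.8220)
  (0,1): δ = 142.17°  ·
  (0,2): δ = 69.78°  ·
  (0,3): δ = 18.36°  ✓
  (0,4): δ = 31.84°  ·
  (0,5): δ = 147.57°  ·
  (1,2): δ = 107.61°  ·
  (1,3): δ = 56.19°  ·
  (1,4): δ = 5.99°  ✓
  (1,5): δ = 109.75°  ·
  (2,3): δ = 128.58°  ·
  (2,4): δ = 78.38°  ·
  (2,5): δ = 37.36°  ·
  (3,4): δ = 129.80°  ·
  (3,5): δ = 14.06°  ✓
  (4,5): δ = 64.27°  ·
antipodal pairs: 3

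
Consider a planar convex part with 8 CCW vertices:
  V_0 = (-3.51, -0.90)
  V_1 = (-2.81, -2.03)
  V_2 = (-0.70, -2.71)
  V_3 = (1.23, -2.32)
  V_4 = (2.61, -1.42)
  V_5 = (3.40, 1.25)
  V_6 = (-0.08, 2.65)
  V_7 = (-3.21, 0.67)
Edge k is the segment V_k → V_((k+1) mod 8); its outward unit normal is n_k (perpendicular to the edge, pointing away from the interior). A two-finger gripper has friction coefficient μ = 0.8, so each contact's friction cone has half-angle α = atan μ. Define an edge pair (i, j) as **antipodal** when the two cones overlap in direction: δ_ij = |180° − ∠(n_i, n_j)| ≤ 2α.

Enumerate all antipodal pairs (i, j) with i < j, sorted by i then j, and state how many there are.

count = 12; pairs: (0,4), (0,5), (1,5), (1,6), (2,5), (2,6), (2,7), (3,5), (3,6), (3,7), (4,6), (4,7)

α = atan 0.8 = 38.66°;  2α = 77.32°
n_0 = (-0.8501, -0.5266)
n_1 = (-0.3067, -0.9518)
n_2 = (+0.1981, -0.9802)
n_3 = (+0.5463, -0.8376)
n_4 = (+0.9589, -0.2837)
n_5 = (+0.3732, +0.9277)
n_6 = (-0.5346, +0.8451)
n_7 = (-0.9822, +0.1877)
  (0,1): δ = 139.64°  ·
  (0,2): δ = 110.35°  ·
  (0,3): δ = 88.67°  ·
  (0,4): δ = 48.26°  ✓
  (0,5): δ = 36.31°  ✓
  (0,6): δ = 90.54°  ·
  (0,7): δ = 137.41°  ·
  (1,2): δ = 150.71°  ·
  (1,3): δ = 129.03°  ·
  (1,4): δ = 88.62°  ·
  (1,5): δ = 4.05°  ✓
  (1,6): δ = 50.18°  ✓
  (1,7): δ = 97.04°  ·
  (2,3): δ = 158.31°  ·
  (2,4): δ = 117.91°  ·
  (2,5): δ = 33.34°  ✓
  (2,6): δ = 20.89°  ✓
  (2,7): δ = 67.76°  ✓
  (3,4): δ = 139.59°  ·
  (3,5): δ = 55.03°  ✓
  (3,6): δ = 0.79°  ✓
  (3,7): δ = 46.07°  ✓
  (4,5): δ = 95.43°  ·
  (4,6): δ = 41.20°  ✓
  (4,7): δ = 5.66°  ✓
  (5,6): δ = 125.77°  ·
  (5,7): δ = 78.90°  ·
  (6,7): δ = 133.13°  ·
antipodal pairs: 12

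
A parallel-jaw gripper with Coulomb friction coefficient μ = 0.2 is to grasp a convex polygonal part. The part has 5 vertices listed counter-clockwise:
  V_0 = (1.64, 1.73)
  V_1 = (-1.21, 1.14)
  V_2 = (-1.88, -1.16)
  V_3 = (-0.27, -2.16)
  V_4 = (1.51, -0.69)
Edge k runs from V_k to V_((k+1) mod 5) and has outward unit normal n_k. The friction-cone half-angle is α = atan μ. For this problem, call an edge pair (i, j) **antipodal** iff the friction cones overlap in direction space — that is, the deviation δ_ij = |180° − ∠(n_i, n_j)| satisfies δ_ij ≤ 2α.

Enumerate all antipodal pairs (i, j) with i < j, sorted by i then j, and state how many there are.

count = 1; pairs: (1,4)

α = atan 0.2 = 11.31°;  2α = 22.62°
n_0 = (-0.2027, +0.9792)
n_1 = (-0.9601, +0.2797)
n_2 = (-0.5276, -0.8495)
n_3 = (+0.6368, -0.7711)
n_4 = (+0.9986, -0.0536)
  (0,1): δ = 117.94°  ·
  (0,2): δ = 43.54°  ·
  (0,3): δ = 27.86°  ·
  (0,4): δ = 75.23°  ·
  (1,2): δ = 105.60°  ·
  (1,3): δ = 34.21°  ·
  (1,4): δ = 13.17°  ✓
  (2,3): δ = 108.60°  ·
  (2,4): δ = 61.23°  ·
  (3,4): δ = 132.63°  ·
antipodal pairs: 1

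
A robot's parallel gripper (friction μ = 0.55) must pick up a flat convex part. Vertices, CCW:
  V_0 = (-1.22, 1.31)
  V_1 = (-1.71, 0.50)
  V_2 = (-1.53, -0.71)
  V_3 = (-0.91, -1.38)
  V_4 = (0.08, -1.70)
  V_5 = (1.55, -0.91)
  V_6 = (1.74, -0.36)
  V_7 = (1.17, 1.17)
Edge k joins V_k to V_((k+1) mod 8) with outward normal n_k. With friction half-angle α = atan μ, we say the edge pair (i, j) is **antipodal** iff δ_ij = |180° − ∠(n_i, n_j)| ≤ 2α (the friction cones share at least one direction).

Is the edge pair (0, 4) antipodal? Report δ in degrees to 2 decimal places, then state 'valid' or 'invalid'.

δ = 30.57°, valid

α = atan 0.55 = 28.81°;  2α = 57.62°
edge 0: e_0 = (-0.49, -0.81);  n_0 = (-0.8556, +0.5176)
edge 4: e_4 = (+1.47, +0.79);  n_4 = (+0.4734, -0.8809)
∠(n_0, n_4) = 149.43°
δ = |180° − 149.43°| = 30.57°
30.57° ≤ 2α = 57.62°  →  valid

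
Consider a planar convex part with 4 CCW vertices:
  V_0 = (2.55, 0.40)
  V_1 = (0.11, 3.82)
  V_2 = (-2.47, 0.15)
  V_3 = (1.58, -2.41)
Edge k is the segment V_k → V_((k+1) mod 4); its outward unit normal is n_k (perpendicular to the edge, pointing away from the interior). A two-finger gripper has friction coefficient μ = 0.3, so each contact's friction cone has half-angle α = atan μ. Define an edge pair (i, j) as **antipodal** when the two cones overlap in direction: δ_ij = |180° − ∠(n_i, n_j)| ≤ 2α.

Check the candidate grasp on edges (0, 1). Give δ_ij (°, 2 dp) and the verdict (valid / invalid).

δ = 70.61°, invalid

α = atan 0.3 = 16.70°;  2α = 33.40°
edge 0: e_0 = (-2.44, +3.42);  n_0 = (+0.8141, +0.5808)
edge 1: e_1 = (-2.58, -3.67);  n_1 = (-0.8181, +0.5751)
∠(n_0, n_1) = 109.39°
δ = |180° − 109.39°| = 70.61°
70.61° > 2α = 33.40°  →  invalid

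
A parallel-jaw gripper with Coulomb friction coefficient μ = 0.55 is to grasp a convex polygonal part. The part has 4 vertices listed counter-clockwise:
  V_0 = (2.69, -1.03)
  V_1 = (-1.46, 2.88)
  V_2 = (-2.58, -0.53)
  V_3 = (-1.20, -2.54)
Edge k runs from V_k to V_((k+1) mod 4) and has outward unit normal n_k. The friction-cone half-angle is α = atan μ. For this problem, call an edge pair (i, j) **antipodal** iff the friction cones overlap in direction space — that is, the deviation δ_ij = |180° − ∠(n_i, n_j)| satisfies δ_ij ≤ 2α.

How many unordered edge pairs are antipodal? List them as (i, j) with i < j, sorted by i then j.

α = atan 0.55 = 28.81°;  2α = 57.62°
n_0 = (+0.6857, +0.7278)
n_1 = (-0.9501, +0.3120)
n_2 = (-0.8244, -0.5660)
n_3 = (+0.3619, -0.9322)
  (0,1): δ = 64.89°  ·
  (0,2): δ = 12.23°  ✓
  (0,3): δ = 64.51°  ·
  (1,2): δ = 127.35°  ·
  (1,3): δ = 50.60°  ✓
  (2,3): δ = 103.26°  ·
antipodal pairs: 2

count = 2; pairs: (0,2), (1,3)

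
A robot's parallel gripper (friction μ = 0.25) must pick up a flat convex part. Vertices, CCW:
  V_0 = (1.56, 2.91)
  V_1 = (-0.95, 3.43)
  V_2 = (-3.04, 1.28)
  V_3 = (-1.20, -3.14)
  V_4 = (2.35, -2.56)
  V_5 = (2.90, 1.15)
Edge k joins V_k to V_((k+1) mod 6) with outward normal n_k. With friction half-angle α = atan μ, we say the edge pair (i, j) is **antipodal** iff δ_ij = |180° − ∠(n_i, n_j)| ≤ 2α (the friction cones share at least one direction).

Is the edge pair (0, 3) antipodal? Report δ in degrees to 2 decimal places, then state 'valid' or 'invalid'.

α = atan 0.25 = 14.04°;  2α = 28.07°
edge 0: e_0 = (-2.51, +0.52);  n_0 = (+0.2029, +0.9792)
edge 3: e_3 = (+3.55, +0.58);  n_3 = (+0.1612, -0.9869)
∠(n_0, n_3) = 159.02°
δ = |180° − 159.02°| = 20.98°
20.98° ≤ 2α = 28.07°  →  valid

δ = 20.98°, valid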